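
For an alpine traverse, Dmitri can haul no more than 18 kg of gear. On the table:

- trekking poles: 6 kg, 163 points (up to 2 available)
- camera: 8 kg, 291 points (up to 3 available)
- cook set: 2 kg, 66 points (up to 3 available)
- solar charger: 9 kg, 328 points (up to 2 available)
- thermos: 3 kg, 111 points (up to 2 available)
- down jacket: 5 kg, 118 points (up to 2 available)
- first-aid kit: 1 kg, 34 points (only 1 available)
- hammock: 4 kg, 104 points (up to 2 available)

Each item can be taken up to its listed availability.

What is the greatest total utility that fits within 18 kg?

656

Density check — thermos 37.00, solar charger 36.44, camera 36.38, first-aid kit 34.00 are the best per kg.
A density-first pass picks cook set + solar charger + 2×thermos + first-aid kit — 650 at 18 kg.
Replace cook set and 2×thermos and first-aid kit with solar charger: the trade gains 6 net, giving 656 at 18 kg.
That's the maximum — no swap from here does better than 656.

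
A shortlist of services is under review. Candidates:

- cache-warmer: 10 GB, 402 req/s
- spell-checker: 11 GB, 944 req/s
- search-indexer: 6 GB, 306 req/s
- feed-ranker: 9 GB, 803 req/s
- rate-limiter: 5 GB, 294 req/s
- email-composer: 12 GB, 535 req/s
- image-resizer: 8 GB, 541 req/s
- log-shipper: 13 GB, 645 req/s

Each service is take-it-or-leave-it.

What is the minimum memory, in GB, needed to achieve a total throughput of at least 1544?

20

Minimise GB subject to total throughput ≥ 1544.
spell-checker + feed-ranker: 1747 throughput at 20 GB.
No combination under 20 GB hits 1544.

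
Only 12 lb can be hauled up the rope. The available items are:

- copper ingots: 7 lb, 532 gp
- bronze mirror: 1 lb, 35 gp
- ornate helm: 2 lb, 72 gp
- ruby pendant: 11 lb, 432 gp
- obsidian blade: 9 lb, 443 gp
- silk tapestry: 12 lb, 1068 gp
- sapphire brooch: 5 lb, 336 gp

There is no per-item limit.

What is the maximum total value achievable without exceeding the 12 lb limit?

1068

Taking silk tapestry: 12 lb used, 1068 in value.
Every other selection either busts 12 lb or fails to beat 1068.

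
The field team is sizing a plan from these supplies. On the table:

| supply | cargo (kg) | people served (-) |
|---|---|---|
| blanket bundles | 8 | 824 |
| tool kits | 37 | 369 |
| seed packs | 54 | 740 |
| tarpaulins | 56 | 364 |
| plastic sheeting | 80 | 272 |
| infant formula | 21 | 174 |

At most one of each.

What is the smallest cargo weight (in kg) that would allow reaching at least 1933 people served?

99

Need the lightest bundle worth ≥ 1933.
Taking blanket bundles + tool kits + seed packs gives 1933 (≥ 1933) for 99 kg.
No combination under 99 kg hits 1933.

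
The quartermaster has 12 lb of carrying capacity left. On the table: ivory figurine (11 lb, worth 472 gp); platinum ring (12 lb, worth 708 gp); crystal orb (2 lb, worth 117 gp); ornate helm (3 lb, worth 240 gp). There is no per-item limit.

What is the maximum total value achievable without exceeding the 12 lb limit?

4×ornate helm uses 12 of the 12 lb and totals 960.
No other feasible combination exceeds 960.

960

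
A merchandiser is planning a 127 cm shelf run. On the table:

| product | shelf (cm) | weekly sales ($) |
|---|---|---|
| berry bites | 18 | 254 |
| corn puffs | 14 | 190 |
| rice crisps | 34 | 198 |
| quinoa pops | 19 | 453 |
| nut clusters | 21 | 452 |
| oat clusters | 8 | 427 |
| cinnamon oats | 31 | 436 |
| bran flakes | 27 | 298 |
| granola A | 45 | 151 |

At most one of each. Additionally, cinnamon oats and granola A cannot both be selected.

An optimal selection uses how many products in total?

6

The maximum weekly sales within 127 cm is 2320.
berry bites + quinoa pops + nut clusters + oat clusters + cinnamon oats + bran flakes hits 2320 at 124 cm.
All optima have 6 products.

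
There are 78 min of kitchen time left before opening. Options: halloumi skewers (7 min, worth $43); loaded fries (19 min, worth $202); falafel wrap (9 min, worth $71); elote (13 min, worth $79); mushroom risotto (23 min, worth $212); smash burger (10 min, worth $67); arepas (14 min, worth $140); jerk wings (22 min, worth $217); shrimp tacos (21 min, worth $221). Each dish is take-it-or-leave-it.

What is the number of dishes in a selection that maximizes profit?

4

Optimal total is 780.
loaded fries + arepas + jerk wings + shrimp tacos hits 780 at 76 min.
All optima have 4 dishes.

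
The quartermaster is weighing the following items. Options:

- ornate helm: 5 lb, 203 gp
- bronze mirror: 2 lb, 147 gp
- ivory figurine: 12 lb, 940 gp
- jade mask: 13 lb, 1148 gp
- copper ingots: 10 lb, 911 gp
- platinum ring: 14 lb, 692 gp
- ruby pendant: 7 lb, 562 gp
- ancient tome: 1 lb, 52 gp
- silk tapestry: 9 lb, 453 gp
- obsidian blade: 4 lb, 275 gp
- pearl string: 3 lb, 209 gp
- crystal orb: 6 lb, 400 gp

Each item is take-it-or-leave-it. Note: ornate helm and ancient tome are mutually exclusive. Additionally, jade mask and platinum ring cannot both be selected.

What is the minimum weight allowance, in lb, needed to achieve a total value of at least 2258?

Look for the lowest-weight combination reaching 2258.
bronze mirror + jade mask + copper ingots + ancient tome: 2258 value at 26 lb.
No combination under 26 lb hits 2258.

26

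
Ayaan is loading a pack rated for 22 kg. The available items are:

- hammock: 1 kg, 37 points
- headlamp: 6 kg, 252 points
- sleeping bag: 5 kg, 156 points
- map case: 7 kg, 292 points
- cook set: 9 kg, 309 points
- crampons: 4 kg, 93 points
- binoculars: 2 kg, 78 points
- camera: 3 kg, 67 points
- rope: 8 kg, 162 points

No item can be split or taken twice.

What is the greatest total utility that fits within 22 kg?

The ratio heuristic lands on hammock + headlamp + sleeping bag + map case + binoculars (815) but leaves 1 kg idle.
The 8 kg tied up in hammock and sleeping bag and binoculars is better spent on cook set — total rises to 853 (22 kg).

853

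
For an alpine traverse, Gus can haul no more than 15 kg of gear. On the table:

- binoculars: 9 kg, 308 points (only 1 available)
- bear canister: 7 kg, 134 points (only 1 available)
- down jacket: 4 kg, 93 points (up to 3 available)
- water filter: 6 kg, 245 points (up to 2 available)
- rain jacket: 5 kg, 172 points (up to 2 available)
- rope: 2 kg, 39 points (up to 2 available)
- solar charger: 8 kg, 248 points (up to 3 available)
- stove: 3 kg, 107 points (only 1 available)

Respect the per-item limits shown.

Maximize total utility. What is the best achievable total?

597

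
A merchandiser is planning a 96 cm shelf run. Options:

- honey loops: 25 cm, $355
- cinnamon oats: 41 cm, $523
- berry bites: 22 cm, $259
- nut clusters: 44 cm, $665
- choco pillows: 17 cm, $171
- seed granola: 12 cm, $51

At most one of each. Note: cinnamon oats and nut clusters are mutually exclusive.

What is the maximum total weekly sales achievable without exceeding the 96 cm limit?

1279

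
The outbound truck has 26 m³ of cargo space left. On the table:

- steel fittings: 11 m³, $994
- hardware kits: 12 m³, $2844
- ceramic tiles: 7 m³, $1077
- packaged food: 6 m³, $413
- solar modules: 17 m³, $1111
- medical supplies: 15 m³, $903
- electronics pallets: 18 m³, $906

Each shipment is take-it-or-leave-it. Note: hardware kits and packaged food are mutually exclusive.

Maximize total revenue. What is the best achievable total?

3921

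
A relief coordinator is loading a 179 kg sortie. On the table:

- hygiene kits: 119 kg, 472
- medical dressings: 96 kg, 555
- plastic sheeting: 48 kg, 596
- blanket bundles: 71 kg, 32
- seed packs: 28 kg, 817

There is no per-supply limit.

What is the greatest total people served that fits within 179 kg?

Taking 6×seed packs: 168 kg used, 4902 in people served.
No other feasible combination exceeds 4902.

4902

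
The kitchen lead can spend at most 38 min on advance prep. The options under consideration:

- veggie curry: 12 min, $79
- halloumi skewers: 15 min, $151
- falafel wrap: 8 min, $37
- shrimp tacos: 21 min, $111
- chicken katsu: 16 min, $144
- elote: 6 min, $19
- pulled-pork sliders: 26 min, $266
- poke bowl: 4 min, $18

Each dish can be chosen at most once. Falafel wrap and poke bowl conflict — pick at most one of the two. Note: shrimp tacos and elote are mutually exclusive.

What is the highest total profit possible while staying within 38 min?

Best packing: veggie curry + pulled-pork sliders — 38 min, 345 total.

345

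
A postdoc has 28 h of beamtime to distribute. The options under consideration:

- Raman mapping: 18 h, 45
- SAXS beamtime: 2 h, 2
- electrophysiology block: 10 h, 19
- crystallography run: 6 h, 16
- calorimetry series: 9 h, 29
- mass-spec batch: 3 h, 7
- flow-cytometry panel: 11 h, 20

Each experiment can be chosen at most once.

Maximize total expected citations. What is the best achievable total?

74

Ranking by ratio (expected citations/h): calorimetry series 3.22, crystallography run 2.67, Raman mapping 2.50, mass-spec batch 2.33.
A density-first pass picks electrophysiology block + crystallography run + calorimetry series + mass-spec batch — 71 at 28 h.
Replace electrophysiology block and crystallography run and mass-spec batch with Raman mapping: the trade gains 3 net, giving 74 at 27 h.
Nothing else within 28 h beats 74.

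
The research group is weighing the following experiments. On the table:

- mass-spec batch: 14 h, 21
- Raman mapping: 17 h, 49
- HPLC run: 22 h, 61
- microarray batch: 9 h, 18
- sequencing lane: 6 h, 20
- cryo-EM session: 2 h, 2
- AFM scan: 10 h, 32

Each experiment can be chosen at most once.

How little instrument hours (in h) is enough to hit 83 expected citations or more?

Need the lightest bundle worth ≥ 83.
Taking Raman mapping + cryo-EM session + AFM scan gives 83 (≥ 83) for 29 h.
Any bundle with less than 29 h falls short of 83.

29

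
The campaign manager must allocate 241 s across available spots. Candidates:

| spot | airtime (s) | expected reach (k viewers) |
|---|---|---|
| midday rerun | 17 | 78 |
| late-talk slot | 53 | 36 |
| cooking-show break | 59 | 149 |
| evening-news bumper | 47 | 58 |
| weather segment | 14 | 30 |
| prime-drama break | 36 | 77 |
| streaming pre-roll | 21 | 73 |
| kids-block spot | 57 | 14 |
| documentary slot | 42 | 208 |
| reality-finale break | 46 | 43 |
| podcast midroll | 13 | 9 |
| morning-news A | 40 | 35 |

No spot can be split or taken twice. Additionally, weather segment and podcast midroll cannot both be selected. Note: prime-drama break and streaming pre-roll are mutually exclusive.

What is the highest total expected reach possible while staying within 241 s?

631

Taking midday rerun + cooking-show break + evening-news bumper + weather segment + streaming pre-roll + documentary slot + morning-news A: 240 s used, 631 in expected reach.
The spare 1 s is too small for any remaining spot, and no feasible exchange beats 631.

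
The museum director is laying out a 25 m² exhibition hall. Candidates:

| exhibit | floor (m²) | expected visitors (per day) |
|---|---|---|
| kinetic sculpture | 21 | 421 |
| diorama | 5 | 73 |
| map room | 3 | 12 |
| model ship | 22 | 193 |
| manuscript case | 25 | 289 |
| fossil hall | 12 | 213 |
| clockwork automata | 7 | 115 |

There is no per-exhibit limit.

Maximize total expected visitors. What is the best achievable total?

433

Best packing: kinetic sculpture + map room — 24 m², 433 total.
That's the maximum — no swap from here does better than 433.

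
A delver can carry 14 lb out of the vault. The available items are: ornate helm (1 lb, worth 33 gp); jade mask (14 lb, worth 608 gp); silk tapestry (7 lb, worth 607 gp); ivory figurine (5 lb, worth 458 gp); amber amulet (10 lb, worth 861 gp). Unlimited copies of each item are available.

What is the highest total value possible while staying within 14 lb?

Greedy by ratio would take 4×ornate helm + 2×ivory figurine: 14 lb used, total 1048.
Dropping 4×ornate helm and 2×ivory figurine frees 14 lb; slotting in 2×silk tapestry (14 lb) lifts the total to 1214 at 14 lb.

1214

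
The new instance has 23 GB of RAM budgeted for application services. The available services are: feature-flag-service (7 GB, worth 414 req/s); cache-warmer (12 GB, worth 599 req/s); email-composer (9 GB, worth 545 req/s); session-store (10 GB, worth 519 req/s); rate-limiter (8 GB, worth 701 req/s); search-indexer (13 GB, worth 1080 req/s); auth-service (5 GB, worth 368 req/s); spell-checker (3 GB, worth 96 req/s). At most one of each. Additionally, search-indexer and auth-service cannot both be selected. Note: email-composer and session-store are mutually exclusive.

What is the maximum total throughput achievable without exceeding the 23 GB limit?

Density check — rate-limiter 87.62, search-indexer 83.08, auth-service 73.60, email-composer 60.56 are the best per GB.
Rate-limiter + search-indexer uses 21 of the 23 GB and totals 1781.
The spare 2 GB is too small for any remaining service, and no feasible exchange beats 1781.

1781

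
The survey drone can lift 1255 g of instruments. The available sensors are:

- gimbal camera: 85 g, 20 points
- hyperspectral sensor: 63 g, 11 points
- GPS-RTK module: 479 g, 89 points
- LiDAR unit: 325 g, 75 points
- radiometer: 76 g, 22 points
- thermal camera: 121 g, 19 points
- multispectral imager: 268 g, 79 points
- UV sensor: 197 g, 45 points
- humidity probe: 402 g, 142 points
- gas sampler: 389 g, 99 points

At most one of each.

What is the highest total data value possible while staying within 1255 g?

362

By data value per g: humidity probe 0.35, multispectral imager 0.29, radiometer 0.29, gas sampler 0.25 lead.
Best packing: gimbal camera + radiometer + multispectral imager + humidity probe + gas sampler — 1220 g, 362 total.
No other feasible combination exceeds 362.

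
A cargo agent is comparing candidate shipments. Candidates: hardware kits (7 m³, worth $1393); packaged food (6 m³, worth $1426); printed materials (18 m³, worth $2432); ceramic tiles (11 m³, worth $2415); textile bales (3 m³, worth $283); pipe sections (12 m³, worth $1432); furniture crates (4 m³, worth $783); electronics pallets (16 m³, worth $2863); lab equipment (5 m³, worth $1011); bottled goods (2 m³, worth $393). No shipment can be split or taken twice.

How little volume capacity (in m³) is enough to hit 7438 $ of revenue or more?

Minimise m³ subject to total revenue ≥ 7438.
packaged food + ceramic tiles + furniture crates + electronics pallets: 7487 revenue at 37 m³.
No combination under 37 m³ hits 7438.

37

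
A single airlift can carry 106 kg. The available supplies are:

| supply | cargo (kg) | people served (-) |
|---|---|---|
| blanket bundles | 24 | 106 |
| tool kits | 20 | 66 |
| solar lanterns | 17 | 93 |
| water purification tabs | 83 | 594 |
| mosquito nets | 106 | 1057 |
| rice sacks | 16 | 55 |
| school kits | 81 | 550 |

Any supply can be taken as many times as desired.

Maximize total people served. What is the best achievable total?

Mosquito nets uses 106 of the 106 kg and totals 1057.
Every other selection either busts 106 kg or fails to beat 1057.

1057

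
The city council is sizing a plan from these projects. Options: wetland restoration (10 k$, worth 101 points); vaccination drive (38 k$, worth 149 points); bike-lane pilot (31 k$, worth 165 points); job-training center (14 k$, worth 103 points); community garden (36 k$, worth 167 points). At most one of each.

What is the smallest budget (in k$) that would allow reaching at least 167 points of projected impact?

Minimise k$ subject to total projected impact ≥ 167.
Taking wetland restoration + job-training center gives 204 (≥ 167) for 24 k$.
Below 24 k$ the best achievable stays under 167.

24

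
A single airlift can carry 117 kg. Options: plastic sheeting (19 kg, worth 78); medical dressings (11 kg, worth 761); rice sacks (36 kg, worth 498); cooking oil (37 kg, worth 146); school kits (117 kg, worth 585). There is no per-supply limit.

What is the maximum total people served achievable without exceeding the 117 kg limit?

7610

By people served per kg: medical dressings 69.18, rice sacks 13.83, school kits 5.00, plastic sheeting 4.11 lead.
The ratio ordering already packs tightly: 10×medical dressings, 110 kg, 7610.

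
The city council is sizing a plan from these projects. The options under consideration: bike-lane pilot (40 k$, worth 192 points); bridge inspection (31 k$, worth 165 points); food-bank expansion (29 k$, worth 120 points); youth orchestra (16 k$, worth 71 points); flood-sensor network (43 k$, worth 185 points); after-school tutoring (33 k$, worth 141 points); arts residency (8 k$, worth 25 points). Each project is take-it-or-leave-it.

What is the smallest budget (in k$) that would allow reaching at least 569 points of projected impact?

120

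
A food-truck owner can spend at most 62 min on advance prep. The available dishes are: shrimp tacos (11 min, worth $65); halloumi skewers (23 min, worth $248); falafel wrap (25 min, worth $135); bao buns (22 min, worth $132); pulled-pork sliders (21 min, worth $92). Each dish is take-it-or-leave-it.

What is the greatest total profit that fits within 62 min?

Density check — halloumi skewers 10.78, bao buns 6.00, shrimp tacos 5.91 are the best per min.
Greedy by ratio would take shrimp tacos + halloumi skewers + bao buns: 56 min used, total 445.
Dropping bao buns frees 22 min; slotting in falafel wrap (25 min) lifts the total to 448 at 59 min.
Next best is shrimp tacos + halloumi skewers + bao buns at 445 (56 min) — short by 3.

448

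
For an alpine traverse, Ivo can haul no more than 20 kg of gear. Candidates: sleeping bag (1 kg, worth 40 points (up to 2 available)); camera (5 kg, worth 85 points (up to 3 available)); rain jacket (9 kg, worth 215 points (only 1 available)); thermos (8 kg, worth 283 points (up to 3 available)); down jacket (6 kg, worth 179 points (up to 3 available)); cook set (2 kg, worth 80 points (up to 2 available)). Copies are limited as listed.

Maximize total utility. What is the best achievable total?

Taking the top-ratio items first gives 2×sleeping bag + thermos + down jacket + 2×cook set for 702 (20 kg).
The 8 kg tied up in 2×sleeping bag and down jacket is better spent on thermos — total rises to 726 (20 kg).
No other feasible combination exceeds 726.

726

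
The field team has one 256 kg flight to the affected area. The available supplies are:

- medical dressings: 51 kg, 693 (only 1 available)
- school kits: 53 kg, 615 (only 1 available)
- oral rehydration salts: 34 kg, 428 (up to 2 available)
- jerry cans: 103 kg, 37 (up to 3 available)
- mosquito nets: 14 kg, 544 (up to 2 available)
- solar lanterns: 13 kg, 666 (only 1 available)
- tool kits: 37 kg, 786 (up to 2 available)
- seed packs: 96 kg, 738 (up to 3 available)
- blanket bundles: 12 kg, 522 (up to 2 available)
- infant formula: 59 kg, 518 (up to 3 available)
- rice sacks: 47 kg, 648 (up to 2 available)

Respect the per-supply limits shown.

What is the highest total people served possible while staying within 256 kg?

The ratio heuristic lands on 2×mosquito nets + solar lanterns + 2×tool kits + 2×blanket bundles + 2×rice sacks (5666) but leaves 23 kg idle.
Replace rice sacks with 2×oral rehydration salts: the trade gains 208 net, giving 5874 at 254 kg.
That's the maximum — no swap from here does better than 5874.

5874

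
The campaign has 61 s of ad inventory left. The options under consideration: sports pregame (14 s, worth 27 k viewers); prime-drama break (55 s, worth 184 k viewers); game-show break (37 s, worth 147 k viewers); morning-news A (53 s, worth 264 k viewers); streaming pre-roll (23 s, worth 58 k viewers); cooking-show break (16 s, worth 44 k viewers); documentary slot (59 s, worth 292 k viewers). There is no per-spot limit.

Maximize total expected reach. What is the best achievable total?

292

By expected reach per s: morning-news A 4.98, documentary slot 4.95, game-show break 3.97 lead.
Filling by ratio: morning-news A for 264, with 8 s left unused.
Dropping morning-news A frees 53 s; slotting in documentary slot (59 s) lifts the total to 292 at 59 s.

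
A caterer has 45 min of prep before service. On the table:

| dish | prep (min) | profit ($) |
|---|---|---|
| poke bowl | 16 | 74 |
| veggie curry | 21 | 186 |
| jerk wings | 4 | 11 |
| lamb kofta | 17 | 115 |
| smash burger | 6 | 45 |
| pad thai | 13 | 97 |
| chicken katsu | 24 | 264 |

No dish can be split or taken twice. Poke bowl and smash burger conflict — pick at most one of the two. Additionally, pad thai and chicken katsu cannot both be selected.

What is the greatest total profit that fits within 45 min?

450

By profit per min: chicken katsu 11.00, veggie curry 8.86, smash burger 7.50 lead.
Veggie curry + chicken katsu uses 45 of the 45 min and totals 450.
An exhaustive check of the 128 subsets confirms 450.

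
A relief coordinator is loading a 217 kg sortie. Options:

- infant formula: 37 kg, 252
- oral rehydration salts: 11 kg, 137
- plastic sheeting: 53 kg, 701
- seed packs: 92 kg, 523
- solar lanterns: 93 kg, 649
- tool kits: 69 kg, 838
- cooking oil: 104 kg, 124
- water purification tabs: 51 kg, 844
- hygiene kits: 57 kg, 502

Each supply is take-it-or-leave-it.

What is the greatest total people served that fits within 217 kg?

2635

Filling by ratio: oral rehydration salts + plastic sheeting + tool kits + water purification tabs for 2520, with 33 kg left unused.
Dropping oral rehydration salts frees 11 kg; slotting in infant formula (37 kg) lifts the total to 2635 at 210 kg.
An exhaustive check of the 512 subsets confirms 2635.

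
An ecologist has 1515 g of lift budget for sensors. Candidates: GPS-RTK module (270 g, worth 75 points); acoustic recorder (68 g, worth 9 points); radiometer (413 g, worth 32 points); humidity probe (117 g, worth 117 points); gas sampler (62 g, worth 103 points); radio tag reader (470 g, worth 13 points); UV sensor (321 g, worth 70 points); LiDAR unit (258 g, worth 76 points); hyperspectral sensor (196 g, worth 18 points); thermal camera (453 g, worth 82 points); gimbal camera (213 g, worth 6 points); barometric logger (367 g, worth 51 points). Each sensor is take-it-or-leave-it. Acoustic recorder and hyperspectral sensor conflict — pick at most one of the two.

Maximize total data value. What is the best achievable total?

523

Taking GPS-RTK module + humidity probe + gas sampler + UV sensor + LiDAR unit + thermal camera: 1481 g used, 523 in data value.
Runner-up GPS-RTK module + acoustic recorder + humidity probe + gas sampler + UV sensor + LiDAR unit + barometric logger tops out at 501.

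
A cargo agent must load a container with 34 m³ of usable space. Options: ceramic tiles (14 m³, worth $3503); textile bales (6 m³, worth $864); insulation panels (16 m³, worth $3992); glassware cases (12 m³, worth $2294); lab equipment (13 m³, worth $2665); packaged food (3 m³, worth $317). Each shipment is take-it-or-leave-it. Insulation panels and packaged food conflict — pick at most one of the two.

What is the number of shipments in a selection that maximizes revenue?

Optimal total is 7495.
For example ceramic tiles + insulation panels achieves it, using 30 m³.
All optima have 2 shipments.

2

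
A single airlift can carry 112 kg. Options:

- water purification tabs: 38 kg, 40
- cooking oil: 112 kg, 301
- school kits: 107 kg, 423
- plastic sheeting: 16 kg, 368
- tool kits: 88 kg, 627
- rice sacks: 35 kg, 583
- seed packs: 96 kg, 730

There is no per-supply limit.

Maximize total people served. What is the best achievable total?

2576

7×plastic sheeting uses 112 of the 112 kg and totals 2576.
Every other selection either busts 112 kg or fails to beat 2576.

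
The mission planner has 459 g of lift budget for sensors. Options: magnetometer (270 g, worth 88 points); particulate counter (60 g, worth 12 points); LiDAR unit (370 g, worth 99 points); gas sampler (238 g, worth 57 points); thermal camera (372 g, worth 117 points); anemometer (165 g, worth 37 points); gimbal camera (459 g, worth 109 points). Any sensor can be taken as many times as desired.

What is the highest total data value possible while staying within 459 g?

Greedy by ratio would take magnetometer + anemometer: 435 g used, total 125.
The 435 g tied up in magnetometer and anemometer is better spent on particulate counter + thermal camera — total rises to 129 (432 g).
Nothing else within 459 g beats 129.

129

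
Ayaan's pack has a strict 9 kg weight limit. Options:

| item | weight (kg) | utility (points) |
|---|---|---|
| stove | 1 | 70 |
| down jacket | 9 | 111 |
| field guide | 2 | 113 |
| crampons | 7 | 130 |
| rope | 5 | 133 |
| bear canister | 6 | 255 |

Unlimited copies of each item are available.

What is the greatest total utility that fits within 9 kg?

630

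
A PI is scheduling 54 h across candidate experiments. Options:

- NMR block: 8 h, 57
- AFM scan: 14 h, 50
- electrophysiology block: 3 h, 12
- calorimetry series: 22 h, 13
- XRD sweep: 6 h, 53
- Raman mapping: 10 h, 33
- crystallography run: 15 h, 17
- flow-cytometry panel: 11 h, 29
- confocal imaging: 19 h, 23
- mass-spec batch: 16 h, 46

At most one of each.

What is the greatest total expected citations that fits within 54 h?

Filling by ratio: NMR block + AFM scan + electrophysiology block + XRD sweep + Raman mapping + flow-cytometry panel for 234, with 2 h left unused.
Dropping electrophysiology block and flow-cytometry panel frees 14 h; slotting in mass-spec batch (16 h) lifts the total to 239 at 54 h.
The closest alternative, NMR block + AFM scan + electrophysiology block + XRD sweep + Raman mapping + flow-cytometry panel, reaches only 234.

239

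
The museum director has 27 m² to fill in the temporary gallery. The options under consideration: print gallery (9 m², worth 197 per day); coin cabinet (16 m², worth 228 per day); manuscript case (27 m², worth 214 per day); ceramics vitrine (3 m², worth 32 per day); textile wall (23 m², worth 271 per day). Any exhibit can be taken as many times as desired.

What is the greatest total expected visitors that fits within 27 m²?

591

By expected visitors per m²: print gallery 21.89, coin cabinet 14.25, textile wall 11.78 lead.
3×print gallery uses 27 of the 27 m² and totals 591.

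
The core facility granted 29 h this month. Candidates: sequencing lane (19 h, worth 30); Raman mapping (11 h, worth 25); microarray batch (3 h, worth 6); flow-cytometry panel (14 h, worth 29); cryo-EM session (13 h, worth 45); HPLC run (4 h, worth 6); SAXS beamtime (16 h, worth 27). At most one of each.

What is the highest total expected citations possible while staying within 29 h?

76

Best packing: Raman mapping + microarray batch + cryo-EM session — 27 h, 76 total.
Raman mapping + cryo-EM session + HPLC run matches that 76 at 28 h; no feasible combination exceeds it.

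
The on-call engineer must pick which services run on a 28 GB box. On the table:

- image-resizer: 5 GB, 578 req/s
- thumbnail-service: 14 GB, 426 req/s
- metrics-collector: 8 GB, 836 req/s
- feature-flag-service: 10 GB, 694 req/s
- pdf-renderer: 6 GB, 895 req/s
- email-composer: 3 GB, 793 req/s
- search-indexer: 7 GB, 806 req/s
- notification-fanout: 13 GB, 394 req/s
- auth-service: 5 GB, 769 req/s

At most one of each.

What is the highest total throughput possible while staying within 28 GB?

3871

Filling by ratio: image-resizer + pdf-renderer + email-composer + search-indexer + auth-service for 3841, with 2 GB left unused.
The 7 GB tied up in search-indexer is better spent on metrics-collector — total rises to 3871 (27 GB).
No other feasible combination exceeds 3871.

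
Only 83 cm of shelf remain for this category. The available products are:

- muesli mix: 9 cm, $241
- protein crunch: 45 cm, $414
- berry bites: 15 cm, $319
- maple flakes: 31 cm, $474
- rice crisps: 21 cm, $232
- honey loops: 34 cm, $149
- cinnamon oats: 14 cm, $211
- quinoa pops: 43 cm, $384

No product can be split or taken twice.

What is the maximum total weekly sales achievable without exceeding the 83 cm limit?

1266

Filling by ratio: muesli mix + berry bites + maple flakes + cinnamon oats for 1245, with 14 cm left unused.
Replace cinnamon oats with rice crisps: the trade gains 21 net, giving 1266 at 76 cm.
Every other selection either busts 83 cm or fails to beat 1266.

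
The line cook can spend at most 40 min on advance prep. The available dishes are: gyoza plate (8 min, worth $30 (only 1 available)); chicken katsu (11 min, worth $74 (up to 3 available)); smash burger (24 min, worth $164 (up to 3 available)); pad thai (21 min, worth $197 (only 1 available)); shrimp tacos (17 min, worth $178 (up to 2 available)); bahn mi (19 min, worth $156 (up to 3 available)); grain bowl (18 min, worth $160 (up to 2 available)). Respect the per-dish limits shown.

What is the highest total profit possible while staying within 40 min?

Filling by ratio: 2×shrimp tacos for 356, with 6 min left unused.
The 17 min tied up in shrimp tacos is better spent on pad thai — total rises to 375 (38 min).
Every other selection either busts 40 min or exceeds an availability limit or fails to beat 375.

375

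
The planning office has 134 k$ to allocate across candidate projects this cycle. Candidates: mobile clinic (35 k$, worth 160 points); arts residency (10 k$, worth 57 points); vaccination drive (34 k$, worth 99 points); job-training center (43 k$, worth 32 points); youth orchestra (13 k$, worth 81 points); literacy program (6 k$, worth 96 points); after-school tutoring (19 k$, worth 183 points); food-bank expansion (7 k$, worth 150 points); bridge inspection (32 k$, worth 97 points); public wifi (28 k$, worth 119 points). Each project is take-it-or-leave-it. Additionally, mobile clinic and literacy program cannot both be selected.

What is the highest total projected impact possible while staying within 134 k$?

Taking mobile clinic + youth orchestra + after-school tutoring + food-bank expansion + bridge inspection + public wifi: 134 k$ used, 790 in projected impact.
Next best is arts residency + vaccination drive + youth orchestra + literacy program + after-school tutoring + food-bank expansion + public wifi at 785 (117 k$) — short by 5.

790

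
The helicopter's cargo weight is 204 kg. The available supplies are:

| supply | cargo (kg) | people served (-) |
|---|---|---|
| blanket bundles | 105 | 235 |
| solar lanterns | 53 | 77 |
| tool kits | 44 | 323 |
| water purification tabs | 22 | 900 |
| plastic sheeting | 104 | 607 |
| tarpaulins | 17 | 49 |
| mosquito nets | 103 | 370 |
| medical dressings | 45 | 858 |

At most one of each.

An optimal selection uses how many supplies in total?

4

Optimal total is 2414.
For example water purification tabs + plastic sheeting + tarpaulins + medical dressings achieves it, using 188 kg.
Every optimal selection uses 4 supplies.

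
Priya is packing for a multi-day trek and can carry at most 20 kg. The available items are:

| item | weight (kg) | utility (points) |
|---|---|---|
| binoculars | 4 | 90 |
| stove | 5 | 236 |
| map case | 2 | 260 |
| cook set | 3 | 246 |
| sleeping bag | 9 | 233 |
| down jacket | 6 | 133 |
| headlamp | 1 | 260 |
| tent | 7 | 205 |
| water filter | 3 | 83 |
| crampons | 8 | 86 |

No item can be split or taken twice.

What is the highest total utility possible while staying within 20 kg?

1235

The ratio heuristic lands on stove + map case + cook set + headlamp + tent (1207) but leaves 2 kg idle.
The 7 kg tied up in tent is better spent on sleeping bag — total rises to 1235 (20 kg).
Every other selection either busts 20 kg or fails to beat 1235.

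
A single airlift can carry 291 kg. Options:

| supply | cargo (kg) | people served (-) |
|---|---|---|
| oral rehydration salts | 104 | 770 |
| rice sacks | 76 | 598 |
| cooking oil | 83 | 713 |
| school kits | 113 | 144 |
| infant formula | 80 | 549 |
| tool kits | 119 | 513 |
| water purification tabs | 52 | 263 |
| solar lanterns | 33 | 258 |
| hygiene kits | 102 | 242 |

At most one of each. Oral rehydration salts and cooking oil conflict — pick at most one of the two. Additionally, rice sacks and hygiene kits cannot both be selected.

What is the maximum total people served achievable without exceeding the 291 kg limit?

2123

Filling by ratio: rice sacks + cooking oil + infant formula + solar lanterns for 2118, with 19 kg left unused.
Dropping solar lanterns frees 33 kg; slotting in water purification tabs (52 kg) lifts the total to 2123 at 291 kg.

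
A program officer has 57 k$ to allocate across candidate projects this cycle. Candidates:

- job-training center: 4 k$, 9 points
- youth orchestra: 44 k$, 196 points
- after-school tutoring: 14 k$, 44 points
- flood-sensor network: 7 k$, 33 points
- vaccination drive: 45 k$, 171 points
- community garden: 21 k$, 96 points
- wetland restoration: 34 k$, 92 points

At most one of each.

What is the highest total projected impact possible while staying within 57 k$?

238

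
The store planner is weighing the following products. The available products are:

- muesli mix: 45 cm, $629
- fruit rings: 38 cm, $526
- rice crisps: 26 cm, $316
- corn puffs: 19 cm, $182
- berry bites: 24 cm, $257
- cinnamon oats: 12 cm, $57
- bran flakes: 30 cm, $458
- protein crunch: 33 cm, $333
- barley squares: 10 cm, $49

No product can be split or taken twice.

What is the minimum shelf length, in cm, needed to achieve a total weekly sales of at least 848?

Minimise cm subject to total weekly sales ≥ 848.
fruit rings + bran flakes: 984 weekly sales at 68 cm.
Below 68 cm the best achievable stays under 848.

68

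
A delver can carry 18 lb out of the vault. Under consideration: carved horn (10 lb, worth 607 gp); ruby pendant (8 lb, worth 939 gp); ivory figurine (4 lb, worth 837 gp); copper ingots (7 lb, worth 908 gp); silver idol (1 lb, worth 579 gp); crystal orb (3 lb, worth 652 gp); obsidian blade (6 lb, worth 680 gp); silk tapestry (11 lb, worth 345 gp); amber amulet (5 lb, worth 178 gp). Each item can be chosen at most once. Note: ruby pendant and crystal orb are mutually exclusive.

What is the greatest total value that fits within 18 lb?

3004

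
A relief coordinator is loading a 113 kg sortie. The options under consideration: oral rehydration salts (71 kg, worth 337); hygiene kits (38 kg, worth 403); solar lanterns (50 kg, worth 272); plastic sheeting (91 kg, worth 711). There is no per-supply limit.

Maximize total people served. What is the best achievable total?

806

Best packing: 2×hygiene kits — 76 kg, 806 total.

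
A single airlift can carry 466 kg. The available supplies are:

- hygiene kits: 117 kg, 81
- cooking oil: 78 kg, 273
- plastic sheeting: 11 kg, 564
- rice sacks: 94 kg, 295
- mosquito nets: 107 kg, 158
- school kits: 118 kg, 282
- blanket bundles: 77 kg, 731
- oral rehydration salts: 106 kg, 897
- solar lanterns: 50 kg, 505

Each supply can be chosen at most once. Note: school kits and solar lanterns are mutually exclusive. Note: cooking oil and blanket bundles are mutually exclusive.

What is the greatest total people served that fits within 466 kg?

Taking plastic sheeting + rice sacks + mosquito nets + blanket bundles + oral rehydration salts + solar lanterns: 445 kg used, 3150 in people served.

3150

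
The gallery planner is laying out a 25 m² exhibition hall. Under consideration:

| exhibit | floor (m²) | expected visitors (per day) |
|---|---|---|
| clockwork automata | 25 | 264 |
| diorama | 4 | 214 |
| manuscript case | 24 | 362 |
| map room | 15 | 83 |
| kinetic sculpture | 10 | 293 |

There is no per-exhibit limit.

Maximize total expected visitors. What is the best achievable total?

1284

Ranking by ratio (expected visitors/m²): diorama 53.50, kinetic sculpture 29.30, manuscript case 15.08.
Taking 6×diorama: 24 m² used, 1284 in expected visitors.
That's the maximum — no swap from here does better than 1284.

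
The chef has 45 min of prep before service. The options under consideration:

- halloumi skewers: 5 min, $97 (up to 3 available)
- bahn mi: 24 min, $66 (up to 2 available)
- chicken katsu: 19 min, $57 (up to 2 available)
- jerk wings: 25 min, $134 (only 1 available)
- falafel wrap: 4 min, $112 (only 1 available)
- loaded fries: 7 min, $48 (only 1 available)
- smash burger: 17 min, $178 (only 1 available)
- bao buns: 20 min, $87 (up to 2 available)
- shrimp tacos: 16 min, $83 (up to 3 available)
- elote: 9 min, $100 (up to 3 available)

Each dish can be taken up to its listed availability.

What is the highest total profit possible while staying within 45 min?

Ranking by ratio (profit/min): falafel wrap 28.00, halloumi skewers 19.40, elote 11.11.
The ratio heuristic lands on 3×halloumi skewers + falafel wrap + loaded fries + 2×elote (651) but leaves 1 min idle.
Dropping loaded fries and elote frees 16 min; slotting in smash burger (17 min) lifts the total to 681 at 45 min.

681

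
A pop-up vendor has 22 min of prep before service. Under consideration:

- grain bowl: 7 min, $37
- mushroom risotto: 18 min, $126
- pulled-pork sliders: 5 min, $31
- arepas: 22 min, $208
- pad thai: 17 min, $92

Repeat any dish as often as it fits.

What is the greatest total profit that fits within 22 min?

Taking arepas: 22 min used, 208 in profit.
Nothing else within 22 min beats 208.

208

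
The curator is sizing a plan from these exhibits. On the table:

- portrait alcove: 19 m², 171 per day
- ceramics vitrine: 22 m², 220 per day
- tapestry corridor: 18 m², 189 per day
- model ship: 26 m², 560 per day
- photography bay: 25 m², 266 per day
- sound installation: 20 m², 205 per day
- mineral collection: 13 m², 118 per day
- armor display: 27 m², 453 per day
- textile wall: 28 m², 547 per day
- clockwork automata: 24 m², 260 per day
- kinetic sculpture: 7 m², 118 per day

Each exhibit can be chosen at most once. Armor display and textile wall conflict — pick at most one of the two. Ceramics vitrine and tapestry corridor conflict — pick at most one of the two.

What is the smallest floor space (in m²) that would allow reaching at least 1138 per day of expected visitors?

Need the lightest bundle worth ≥ 1138.
model ship + textile wall + kinetic sculpture: 1225 expected visitors at 61 m².
Any bundle with less than 61 m² falls short of 1138.

61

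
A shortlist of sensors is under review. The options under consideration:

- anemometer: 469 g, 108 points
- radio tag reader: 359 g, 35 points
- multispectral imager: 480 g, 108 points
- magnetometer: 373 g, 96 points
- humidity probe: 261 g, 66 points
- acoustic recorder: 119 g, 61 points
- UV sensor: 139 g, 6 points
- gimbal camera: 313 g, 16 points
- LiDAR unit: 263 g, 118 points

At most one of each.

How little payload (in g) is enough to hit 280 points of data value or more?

851

Need the lightest bundle worth ≥ 280.
anemometer + acoustic recorder + LiDAR unit reaches 287 using 851 g.
No combination under 851 g hits 280.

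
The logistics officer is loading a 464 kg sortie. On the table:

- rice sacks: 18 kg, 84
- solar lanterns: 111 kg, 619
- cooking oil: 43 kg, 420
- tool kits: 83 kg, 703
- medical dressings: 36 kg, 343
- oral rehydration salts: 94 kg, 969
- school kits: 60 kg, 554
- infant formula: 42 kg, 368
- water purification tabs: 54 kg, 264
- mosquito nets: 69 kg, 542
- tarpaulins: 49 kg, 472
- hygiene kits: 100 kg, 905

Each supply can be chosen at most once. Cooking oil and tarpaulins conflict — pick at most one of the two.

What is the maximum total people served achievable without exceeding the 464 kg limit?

Density check — oral rehydration salts 10.31, cooking oil 9.77, tarpaulins 9.63, medical dressings 9.53 are the best per kg.
Best packing: tool kits + medical dressings + oral rehydration salts + school kits + infant formula + tarpaulins + hygiene kits — 464 kg, 4314 total.
An exhaustive check of the 4096 subsets confirms 4314.

4314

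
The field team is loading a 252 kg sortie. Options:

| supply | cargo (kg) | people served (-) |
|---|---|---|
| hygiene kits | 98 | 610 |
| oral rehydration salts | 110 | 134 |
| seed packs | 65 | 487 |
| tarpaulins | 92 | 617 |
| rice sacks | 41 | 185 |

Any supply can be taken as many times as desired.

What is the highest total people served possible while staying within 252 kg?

Ranking by ratio (people served/kg): seed packs 7.49, tarpaulins 6.71, hygiene kits 6.22.
The ratio heuristic lands on 3×seed packs + rice sacks (1646) but leaves 16 kg idle.
The 171 kg tied up in 2×seed packs and rice sacks is better spent on 2×tarpaulins — total rises to 1721 (249 kg).
That's the maximum — no swap from here does better than 1721.

1721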